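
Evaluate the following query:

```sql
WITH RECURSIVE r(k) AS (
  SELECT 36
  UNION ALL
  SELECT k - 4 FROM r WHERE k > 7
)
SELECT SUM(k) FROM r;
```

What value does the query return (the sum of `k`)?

180

Base: k=36.
Iteration 1: 36 > 7 holds -> k = 36 - 4 = 32.
Iteration 2: 32 > 7 holds -> k = 32 - 4 = 28.
Iteration 3: 28 > 7 holds -> k = 28 - 4 = 24.
Iteration 4: 24 > 7 holds -> k = 24 - 4 = 20.
Iteration 5: 20 > 7 holds -> k = 20 - 4 = 16.
Iteration 6: 16 > 7 holds -> k = 16 - 4 = 12.
Iteration 7: 12 > 7 holds -> k = 12 - 4 = 8.
Iteration 8: 8 > 7 holds -> k = 8 - 4 = 4.
Iteration 9: 4 > 7 fails; recursion stops.
SUM(k) = 36 + 32 + 28 + 24 + 20 + 16 + 12 + 8 + 4 = 180.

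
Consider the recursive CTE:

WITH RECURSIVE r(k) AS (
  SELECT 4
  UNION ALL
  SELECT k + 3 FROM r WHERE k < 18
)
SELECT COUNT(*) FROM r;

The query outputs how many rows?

6

Base: k=4.
Iteration 1: 4 < 18 holds -> k = 4 + 3 = 7.
Iteration 2: 7 < 18 holds -> k = 7 + 3 = 10.
Iteration 3: 10 < 18 holds -> k = 10 + 3 = 13.
Iteration 4: 13 < 18 holds -> k = 13 + 3 = 16.
Iteration 5: 16 < 18 holds -> k = 16 + 3 = 19.
Iteration 6: 19 < 18 fails; recursion stops.
Total rows emitted: 6.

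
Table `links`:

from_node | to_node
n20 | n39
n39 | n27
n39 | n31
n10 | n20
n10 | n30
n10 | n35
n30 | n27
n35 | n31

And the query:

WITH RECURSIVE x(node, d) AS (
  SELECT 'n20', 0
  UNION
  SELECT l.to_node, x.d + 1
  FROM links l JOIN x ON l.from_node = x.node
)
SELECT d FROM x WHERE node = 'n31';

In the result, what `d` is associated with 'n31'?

2

Base: (n20, d=0).
Iteration 1: edges from {n20} -> (n39, d=1).
Iteration 2: edges from {n39} -> (n27, d=2), (n31, d=2).
Iteration 3: no outgoing edges from {n27,n31}; recursion stops.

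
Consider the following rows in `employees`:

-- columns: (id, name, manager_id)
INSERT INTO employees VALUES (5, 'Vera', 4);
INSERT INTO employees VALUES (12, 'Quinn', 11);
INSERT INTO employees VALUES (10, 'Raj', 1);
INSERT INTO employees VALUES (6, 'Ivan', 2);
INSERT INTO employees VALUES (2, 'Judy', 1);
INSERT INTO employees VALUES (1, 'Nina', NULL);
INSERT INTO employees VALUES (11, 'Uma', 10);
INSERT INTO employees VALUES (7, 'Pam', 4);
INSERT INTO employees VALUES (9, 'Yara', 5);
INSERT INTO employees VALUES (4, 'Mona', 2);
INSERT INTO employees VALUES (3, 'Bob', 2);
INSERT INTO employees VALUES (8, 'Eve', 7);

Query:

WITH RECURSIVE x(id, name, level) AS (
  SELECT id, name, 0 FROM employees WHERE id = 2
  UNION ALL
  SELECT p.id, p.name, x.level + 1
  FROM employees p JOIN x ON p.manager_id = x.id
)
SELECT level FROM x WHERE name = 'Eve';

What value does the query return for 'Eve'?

3

Base: id=2 (Judy) at level 0.
Iteration 1: rows with manager_id in {2} -> Bob (id 3, level 1), Mona (id 4, level 1), Ivan (id 6, level 1).
Iteration 2: rows with manager_id in {3,4,6} -> Vera (id 5, level 2), Pam (id 7, level 2).
Iteration 3: rows with manager_id in {5,7} -> Eve (id 8, level 3), Yara (id 9, level 3).
Iteration 4: no rows with manager_id in {8,9}; recursion stops.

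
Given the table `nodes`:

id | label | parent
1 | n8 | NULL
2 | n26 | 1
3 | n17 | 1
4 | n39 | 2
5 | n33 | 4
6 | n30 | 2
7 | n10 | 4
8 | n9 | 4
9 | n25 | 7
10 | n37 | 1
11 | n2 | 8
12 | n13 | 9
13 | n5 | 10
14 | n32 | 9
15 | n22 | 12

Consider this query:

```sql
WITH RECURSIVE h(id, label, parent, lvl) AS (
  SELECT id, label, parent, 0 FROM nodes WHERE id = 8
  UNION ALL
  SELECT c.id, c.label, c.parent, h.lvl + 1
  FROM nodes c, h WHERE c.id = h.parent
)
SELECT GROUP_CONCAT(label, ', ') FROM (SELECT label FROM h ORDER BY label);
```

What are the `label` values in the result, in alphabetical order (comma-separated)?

n26, n39, n8, n9

Base: id=8 (n9), parent=4, lvl 0.
Iteration 1: join on id=4 -> n39 (id 4, parent=2, lvl 1).
Iteration 2: join on id=2 -> n26 (id 2, parent=1, lvl 2).
Iteration 3: join on id=1 -> n8 (id 1, parent=NULL, lvl 3).
Iteration 4: parent is NULL; no match; recursion stops.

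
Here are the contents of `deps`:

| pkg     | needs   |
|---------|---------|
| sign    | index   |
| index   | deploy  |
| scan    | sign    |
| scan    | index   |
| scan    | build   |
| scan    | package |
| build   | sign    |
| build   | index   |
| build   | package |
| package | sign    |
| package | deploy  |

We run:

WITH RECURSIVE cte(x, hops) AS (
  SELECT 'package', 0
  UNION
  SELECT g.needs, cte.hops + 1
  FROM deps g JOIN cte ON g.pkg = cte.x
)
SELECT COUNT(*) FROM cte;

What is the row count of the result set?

Base: (package, hops=0).
Iteration 1: edges from {package} -> (deploy, hops=1), (sign, hops=1).
Iteration 2: edges from {deploy,sign} -> (index, hops=2).
Iteration 3: edges from {index} -> (deploy, hops=3).
Iteration 4: no outgoing edges from {deploy}; recursion stops.
Total rows emitted: 5.

5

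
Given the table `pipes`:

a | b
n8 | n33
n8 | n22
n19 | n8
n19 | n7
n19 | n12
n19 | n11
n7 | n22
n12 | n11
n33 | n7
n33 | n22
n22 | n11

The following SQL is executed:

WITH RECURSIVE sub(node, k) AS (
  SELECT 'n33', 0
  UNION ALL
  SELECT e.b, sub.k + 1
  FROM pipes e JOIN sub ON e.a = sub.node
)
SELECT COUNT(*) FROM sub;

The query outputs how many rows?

6

Base: (n33, k=0).
Iteration 1: edges from {n33} -> (n22, k=1), (n7, k=1).
Iteration 2: edges from {n22,n7} -> (n11, k=2), (n22, k=2).
Iteration 3: edges from {n11,n22} -> (n11, k=3).
Iteration 4: no outgoing edges from {n11}; recursion stops.
Total rows emitted: 6.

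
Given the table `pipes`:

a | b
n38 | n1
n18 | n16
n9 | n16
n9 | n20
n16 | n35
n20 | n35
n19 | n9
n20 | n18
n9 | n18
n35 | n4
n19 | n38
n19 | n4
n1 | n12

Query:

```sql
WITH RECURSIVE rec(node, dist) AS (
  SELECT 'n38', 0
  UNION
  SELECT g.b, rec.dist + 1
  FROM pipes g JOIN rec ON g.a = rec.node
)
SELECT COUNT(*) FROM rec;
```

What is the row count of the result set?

Base: (n38, dist=0).
Iteration 1: edges from {n38} -> (n1, dist=1).
Iteration 2: edges from {n1} -> (n12, dist=2).
Iteration 3: no outgoing edges from {n12}; recursion stops.
Total rows emitted: 3.

3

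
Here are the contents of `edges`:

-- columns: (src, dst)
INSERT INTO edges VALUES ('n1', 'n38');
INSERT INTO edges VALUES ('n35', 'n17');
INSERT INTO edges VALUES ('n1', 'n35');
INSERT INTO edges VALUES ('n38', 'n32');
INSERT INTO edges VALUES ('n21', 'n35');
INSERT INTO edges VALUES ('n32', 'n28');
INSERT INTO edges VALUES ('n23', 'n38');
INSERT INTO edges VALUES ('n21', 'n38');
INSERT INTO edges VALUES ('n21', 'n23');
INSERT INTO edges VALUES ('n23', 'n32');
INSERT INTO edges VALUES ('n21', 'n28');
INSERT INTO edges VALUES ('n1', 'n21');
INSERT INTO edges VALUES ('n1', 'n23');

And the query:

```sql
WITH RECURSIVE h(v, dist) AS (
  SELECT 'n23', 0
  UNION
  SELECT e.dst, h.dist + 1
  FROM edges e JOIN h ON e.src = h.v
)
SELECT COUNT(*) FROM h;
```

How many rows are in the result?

Base: (n23, dist=0).
Iteration 1: edges from {n23} -> (n32, dist=1), (n38, dist=1).
Iteration 2: edges from {n32,n38} -> (n28, dist=2), (n32, dist=2).
Iteration 3: edges from {n28,n32} -> (n28, dist=3).
Iteration 4: no outgoing edges from {n28}; recursion stops.
Total rows emitted: 6.

6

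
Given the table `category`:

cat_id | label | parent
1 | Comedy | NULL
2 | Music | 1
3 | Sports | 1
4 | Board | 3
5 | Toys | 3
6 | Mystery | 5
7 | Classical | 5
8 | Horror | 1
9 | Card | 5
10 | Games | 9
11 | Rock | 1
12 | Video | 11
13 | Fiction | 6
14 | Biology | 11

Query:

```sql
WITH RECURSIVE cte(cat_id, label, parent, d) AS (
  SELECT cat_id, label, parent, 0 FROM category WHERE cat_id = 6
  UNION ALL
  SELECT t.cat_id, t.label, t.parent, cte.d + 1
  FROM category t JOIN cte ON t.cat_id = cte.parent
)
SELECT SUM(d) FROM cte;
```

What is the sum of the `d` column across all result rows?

6

Base: cat_id=6 (Mystery), parent=5, d 0.
Iteration 1: join on cat_id=5 -> Toys (id 5, parent=3, d 1).
Iteration 2: join on cat_id=3 -> Sports (id 3, parent=1, d 2).
Iteration 3: join on cat_id=1 -> Comedy (id 1, parent=NULL, d 3).
Iteration 4: parent is NULL; no match; recursion stops.
SUM(d) = 0 + 1 + 2 + 3 = 6.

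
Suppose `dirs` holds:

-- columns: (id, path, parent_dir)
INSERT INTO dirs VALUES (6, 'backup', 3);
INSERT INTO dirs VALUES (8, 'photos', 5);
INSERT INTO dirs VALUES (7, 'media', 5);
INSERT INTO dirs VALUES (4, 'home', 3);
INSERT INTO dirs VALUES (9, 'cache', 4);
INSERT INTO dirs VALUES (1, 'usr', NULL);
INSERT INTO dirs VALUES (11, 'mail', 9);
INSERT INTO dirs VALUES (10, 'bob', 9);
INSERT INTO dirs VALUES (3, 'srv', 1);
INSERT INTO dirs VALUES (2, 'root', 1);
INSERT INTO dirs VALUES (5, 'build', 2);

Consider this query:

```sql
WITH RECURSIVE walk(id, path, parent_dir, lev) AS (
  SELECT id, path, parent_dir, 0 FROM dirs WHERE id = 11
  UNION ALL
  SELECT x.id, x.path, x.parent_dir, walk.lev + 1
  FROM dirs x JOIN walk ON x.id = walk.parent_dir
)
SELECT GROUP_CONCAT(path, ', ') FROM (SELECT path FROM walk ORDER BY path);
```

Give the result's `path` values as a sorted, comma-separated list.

cache, home, mail, srv, usr

Base: id=11 (mail), parent_dir=9, lev 0.
Iteration 1: join on id=9 -> cache (id 9, parent_dir=4, lev 1).
Iteration 2: join on id=4 -> home (id 4, parent_dir=3, lev 2).
Iteration 3: join on id=3 -> srv (id 3, parent_dir=1, lev 3).
Iteration 4: join on id=1 -> usr (id 1, parent_dir=NULL, lev 4).
Iteration 5: parent_dir is NULL; no match; recursion stops.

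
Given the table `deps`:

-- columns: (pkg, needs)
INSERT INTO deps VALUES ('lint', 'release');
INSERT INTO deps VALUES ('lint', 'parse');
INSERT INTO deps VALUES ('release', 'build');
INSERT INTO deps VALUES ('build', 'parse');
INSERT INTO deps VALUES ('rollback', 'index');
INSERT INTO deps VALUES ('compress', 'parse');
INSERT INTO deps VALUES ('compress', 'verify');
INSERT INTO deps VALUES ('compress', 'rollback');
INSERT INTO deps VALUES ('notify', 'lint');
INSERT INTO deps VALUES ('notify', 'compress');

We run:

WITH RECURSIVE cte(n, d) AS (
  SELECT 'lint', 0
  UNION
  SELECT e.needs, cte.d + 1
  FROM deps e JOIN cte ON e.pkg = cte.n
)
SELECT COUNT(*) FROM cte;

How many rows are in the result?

Base: (lint, d=0).
Iteration 1: edges from {lint} -> (parse, d=1), (release, d=1).
Iteration 2: edges from {parse,release} -> (build, d=2).
Iteration 3: edges from {build} -> (parse, d=3).
Iteration 4: no outgoing edges from {parse}; recursion stops.
Total rows emitted: 5.

5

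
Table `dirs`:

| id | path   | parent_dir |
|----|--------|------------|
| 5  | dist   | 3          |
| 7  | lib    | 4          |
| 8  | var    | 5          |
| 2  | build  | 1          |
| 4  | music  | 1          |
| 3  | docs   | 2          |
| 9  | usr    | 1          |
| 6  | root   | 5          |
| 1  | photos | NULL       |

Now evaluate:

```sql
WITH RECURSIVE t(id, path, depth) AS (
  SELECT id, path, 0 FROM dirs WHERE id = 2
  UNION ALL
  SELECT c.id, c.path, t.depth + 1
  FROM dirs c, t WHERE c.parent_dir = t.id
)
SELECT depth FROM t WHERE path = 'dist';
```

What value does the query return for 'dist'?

Base: id=2 (build) at depth 0.
Iteration 1: rows with parent_dir in {2} -> docs (id 3, depth 1).
Iteration 2: rows with parent_dir in {3} -> dist (id 5, depth 2).
Iteration 3: rows with parent_dir in {5} -> root (id 6, depth 3), var (id 8, depth 3).
Iteration 4: no rows with parent_dir in {6,8}; recursion stops.

2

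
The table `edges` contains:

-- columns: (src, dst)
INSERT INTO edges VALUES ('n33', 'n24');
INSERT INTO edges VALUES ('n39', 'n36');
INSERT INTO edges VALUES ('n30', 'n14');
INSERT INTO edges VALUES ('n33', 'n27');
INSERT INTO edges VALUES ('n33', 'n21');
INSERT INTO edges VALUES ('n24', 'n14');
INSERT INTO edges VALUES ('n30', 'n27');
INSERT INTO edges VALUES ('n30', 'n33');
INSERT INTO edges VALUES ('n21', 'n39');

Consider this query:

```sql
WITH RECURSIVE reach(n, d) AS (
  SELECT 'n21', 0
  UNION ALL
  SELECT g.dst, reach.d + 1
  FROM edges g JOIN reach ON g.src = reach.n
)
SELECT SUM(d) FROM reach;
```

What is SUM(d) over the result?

3

Base: (n21, d=0).
Iteration 1: edges from {n21} -> (n39, d=1).
Iteration 2: edges from {n39} -> (n36, d=2).
Iteration 3: no outgoing edges from {n36}; recursion stops.
SUM(d) = 0 + 1 + 2 = 3.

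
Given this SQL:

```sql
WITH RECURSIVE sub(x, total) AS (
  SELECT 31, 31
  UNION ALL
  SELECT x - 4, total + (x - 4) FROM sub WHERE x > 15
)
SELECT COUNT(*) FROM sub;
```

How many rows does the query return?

Base: x=31, total=31.
Iteration 1: 31 > 15 holds -> x = 31 - 4 = 27, total = 31 + 27 = 58.
Iteration 2: 27 > 15 holds -> x = 27 - 4 = 23, total = 58 + 23 = 81.
Iteration 3: 23 > 15 holds -> x = 23 - 4 = 19, total = 81 + 19 = 100.
Iteration 4: 19 > 15 holds -> x = 19 - 4 = 15, total = 100 + 15 = 115.
Iteration 5: 15 > 15 fails; recursion stops.
Total rows emitted: 5.

5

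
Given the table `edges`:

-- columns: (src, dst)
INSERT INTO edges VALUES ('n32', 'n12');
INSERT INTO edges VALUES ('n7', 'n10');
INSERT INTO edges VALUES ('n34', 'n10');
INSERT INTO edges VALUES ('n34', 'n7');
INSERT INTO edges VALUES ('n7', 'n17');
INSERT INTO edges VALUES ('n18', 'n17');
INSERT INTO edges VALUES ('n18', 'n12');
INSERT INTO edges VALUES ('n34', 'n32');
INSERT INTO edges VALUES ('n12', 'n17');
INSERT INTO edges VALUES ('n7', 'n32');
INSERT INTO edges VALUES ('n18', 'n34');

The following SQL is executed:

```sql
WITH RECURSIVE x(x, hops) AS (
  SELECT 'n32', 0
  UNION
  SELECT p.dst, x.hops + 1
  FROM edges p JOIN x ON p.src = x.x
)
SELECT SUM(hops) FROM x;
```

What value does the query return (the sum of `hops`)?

Base: (n32, hops=0).
Iteration 1: edges from {n32} -> (n12, hops=1).
Iteration 2: edges from {n12} -> (n17, hops=2).
Iteration 3: no outgoing edges from {n17}; recursion stops.
SUM(hops) = 0 + 1 + 2 = 3.

3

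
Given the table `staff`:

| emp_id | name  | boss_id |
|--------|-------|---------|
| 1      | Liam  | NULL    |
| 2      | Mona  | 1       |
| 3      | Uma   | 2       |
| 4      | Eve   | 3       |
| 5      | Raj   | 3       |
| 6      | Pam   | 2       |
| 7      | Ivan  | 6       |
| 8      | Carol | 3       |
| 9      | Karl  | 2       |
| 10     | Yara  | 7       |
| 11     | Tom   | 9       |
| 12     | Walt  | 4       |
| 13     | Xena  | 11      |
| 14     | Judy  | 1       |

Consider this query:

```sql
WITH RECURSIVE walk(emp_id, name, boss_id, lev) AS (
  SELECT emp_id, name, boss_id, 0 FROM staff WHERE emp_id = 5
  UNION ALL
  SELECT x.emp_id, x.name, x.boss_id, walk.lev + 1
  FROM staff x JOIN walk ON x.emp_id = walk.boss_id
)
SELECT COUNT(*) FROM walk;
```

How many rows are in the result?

Base: emp_id=5 (Raj), boss_id=3, lev 0.
Iteration 1: join on emp_id=3 -> Uma (id 3, boss_id=2, lev 1).
Iteration 2: join on emp_id=2 -> Mona (id 2, boss_id=1, lev 2).
Iteration 3: join on emp_id=1 -> Liam (id 1, boss_id=NULL, lev 3).
Iteration 4: boss_id is NULL; no match; recursion stops.
Total rows emitted: 4.

4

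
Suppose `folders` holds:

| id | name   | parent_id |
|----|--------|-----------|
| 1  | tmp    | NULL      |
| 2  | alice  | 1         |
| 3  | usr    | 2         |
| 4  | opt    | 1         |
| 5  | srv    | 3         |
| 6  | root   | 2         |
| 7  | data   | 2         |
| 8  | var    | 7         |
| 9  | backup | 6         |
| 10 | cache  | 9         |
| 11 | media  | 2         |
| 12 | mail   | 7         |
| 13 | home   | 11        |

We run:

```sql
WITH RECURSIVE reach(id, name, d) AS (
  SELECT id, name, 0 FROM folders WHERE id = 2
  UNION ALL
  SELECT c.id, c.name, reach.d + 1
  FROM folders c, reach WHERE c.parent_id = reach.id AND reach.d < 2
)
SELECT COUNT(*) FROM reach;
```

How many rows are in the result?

Base: id=2 (alice) at d 0.
Iteration 1: rows with parent_id in {2} -> usr (id 3, d 1), root (id 6, d 1), data (id 7, d 1), media (id 11, d 1).
Iteration 2: rows with parent_id in {3,6,7,11} -> srv (id 5, d 2), var (id 8, d 2), backup (id 9, d 2), mail (id 12, d 2), home (id 13, d 2).
Iteration 3: d < 2 fails for all current rows; recursion stops.
Total rows emitted: 10.

10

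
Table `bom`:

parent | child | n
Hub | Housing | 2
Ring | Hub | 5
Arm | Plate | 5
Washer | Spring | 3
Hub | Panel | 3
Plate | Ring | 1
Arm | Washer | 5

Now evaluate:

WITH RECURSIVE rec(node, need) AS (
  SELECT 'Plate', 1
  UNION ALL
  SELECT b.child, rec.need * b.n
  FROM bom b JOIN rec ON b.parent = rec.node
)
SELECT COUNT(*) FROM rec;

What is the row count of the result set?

Base: (Plate, need=1).
Iteration 1: components of {Plate} -> Ring = 1*1 = 1.
Iteration 2: components of {Ring} -> Hub = 1*5 = 5.
Iteration 3: components of {Hub} -> Housing = 5*2 = 10, Panel = 5*3 = 15.
Iteration 4: no further components; recursion stops.
Total rows emitted: 5.

5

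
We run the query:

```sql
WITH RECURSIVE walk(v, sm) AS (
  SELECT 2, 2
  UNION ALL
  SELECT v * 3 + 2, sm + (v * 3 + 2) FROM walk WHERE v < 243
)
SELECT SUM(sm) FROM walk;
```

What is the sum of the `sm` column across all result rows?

Base: v=2, sm=2.
Iteration 1: 2 < 243 holds -> v = 2 * 3 + 2 = 8, sm = 2 + 8 = 10.
Iteration 2: 8 < 243 holds -> v = 8 * 3 + 2 = 26, sm = 10 + 26 = 36.
Iteration 3: 26 < 243 holds -> v = 26 * 3 + 2 = 80, sm = 36 + 80 = 116.
Iteration 4: 80 < 243 holds -> v = 80 * 3 + 2 = 242, sm = 116 + 242 = 358.
Iteration 5: 242 < 243 holds -> v = 242 * 3 + 2 = 728, sm = 358 + 728 = 1086.
Iteration 6: 728 < 243 fails; recursion stops.
SUM(sm) = 2 + 10 + 36 + 116 + 358 + 1086 = 1608.

1608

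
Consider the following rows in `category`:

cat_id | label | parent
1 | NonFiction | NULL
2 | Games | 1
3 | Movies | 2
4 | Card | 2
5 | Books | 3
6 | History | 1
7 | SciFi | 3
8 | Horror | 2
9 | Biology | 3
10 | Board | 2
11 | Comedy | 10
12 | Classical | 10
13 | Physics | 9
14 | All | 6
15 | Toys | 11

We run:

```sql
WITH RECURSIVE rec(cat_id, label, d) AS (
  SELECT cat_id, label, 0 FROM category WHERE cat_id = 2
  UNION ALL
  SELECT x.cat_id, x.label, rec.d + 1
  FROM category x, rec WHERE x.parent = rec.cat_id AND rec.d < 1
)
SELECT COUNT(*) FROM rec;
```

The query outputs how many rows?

5

Base: cat_id=2 (Games) at d 0.
Iteration 1: rows with parent in {2} -> Movies (id 3, d 1), Card (id 4, d 1), Horror (id 8, d 1), Board (id 10, d 1).
Iteration 2: d < 1 fails for all current rows; recursion stops.
Total rows emitted: 5.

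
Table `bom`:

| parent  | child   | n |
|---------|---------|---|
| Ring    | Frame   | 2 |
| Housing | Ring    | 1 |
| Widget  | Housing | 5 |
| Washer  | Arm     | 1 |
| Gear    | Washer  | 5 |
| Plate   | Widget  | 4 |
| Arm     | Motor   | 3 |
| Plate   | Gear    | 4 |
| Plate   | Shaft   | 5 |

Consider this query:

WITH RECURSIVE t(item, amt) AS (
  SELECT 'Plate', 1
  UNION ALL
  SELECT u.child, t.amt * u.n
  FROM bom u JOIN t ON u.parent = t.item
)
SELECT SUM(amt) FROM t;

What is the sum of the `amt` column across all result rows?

194

Base: (Plate, amt=1).
Iteration 1: components of {Plate} -> Gear = 1*4 = 4, Shaft = 1*5 = 5, Widget = 1*4 = 4.
Iteration 2: components of {Gear,Shaft,Widget} -> Housing = 4*5 = 20, Washer = 4*5 = 20.
Iteration 3: components of {Housing,Washer} -> Arm = 20*1 = 20, Ring = 20*1 = 20.
Iteration 4: components of {Arm,Ring} -> Frame = 20*2 = 40, Motor = 20*3 = 60.
Iteration 5: no further components; recursion stops.
SUM(amt) = 1 + 4 + 4 + 5 + 20 + 20 + 20 + 20 + 60 + 40 = 194.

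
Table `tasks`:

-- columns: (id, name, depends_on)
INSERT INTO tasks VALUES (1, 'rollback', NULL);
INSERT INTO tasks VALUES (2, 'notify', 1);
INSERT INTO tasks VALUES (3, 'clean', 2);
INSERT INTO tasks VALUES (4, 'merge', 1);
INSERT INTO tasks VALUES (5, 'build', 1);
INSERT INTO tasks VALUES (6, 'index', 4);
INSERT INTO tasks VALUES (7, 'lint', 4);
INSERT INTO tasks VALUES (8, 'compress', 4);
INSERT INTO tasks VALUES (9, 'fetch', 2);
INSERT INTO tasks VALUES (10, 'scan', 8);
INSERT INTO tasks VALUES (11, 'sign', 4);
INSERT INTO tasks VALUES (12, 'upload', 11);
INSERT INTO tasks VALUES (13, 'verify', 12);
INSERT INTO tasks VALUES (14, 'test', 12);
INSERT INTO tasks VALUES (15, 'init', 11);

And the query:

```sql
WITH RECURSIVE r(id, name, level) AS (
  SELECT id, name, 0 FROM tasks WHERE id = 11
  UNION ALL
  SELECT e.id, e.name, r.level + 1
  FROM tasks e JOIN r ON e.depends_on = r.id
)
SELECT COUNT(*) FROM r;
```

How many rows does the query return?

Base: id=11 (sign) at level 0.
Iteration 1: rows with depends_on in {11} -> upload (id 12, level 1), init (id 15, level 1).
Iteration 2: rows with depends_on in {12,15} -> verify (id 13, level 2), test (id 14, level 2).
Iteration 3: no rows with depends_on in {13,14}; recursion stops.
Total rows emitted: 5.

5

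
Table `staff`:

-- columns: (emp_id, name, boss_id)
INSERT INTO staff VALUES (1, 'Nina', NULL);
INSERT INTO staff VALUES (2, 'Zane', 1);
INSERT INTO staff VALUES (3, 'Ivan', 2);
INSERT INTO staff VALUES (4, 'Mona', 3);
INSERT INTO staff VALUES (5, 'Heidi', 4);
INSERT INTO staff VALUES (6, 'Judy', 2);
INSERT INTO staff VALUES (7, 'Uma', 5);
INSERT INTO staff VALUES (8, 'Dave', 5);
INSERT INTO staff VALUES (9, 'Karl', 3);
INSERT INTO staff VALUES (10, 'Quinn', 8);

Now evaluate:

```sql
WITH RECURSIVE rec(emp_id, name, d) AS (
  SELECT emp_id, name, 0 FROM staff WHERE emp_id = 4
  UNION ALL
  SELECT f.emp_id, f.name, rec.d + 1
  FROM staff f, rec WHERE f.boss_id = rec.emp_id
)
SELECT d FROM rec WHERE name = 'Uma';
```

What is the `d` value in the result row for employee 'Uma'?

Base: emp_id=4 (Mona) at d 0.
Iteration 1: rows with boss_id in {4} -> Heidi (id 5, d 1).
Iteration 2: rows with boss_id in {5} -> Uma (id 7, d 2), Dave (id 8, d 2).
Iteration 3: rows with boss_id in {7,8} -> Quinn (id 10, d 3).
Iteration 4: no rows with boss_id in {10}; recursion stops.

2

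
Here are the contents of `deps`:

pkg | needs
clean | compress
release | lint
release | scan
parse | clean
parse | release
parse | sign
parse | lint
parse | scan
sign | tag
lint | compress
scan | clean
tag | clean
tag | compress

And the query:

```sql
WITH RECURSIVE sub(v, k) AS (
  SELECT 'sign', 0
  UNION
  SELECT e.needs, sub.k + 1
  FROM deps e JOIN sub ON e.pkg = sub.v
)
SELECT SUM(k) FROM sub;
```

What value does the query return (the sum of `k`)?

8

Base: (sign, k=0).
Iteration 1: edges from {sign} -> (tag, k=1).
Iteration 2: edges from {tag} -> (clean, k=2), (compress, k=2).
Iteration 3: edges from {clean,compress} -> (compress, k=3).
Iteration 4: no outgoing edges from {compress}; recursion stops.
SUM(k) = 0 + 1 + 2 + 2 + 3 = 8.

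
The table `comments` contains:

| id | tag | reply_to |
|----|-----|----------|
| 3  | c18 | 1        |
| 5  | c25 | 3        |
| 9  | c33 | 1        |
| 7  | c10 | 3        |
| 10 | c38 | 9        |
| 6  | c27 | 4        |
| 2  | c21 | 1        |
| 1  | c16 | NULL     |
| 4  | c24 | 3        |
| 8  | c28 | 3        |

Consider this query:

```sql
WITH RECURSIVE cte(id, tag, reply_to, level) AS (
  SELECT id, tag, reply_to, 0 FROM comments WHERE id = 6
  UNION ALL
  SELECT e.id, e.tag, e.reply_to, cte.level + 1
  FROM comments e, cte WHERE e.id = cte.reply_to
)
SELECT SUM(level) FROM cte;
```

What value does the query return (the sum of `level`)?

Base: id=6 (c27), reply_to=4, level 0.
Iteration 1: join on id=4 -> c24 (id 4, reply_to=3, level 1).
Iteration 2: join on id=3 -> c18 (id 3, reply_to=1, level 2).
Iteration 3: join on id=1 -> c16 (id 1, reply_to=NULL, level 3).
Iteration 4: reply_to is NULL; no match; recursion stops.
SUM(level) = 0 + 1 + 2 + 3 = 6.

6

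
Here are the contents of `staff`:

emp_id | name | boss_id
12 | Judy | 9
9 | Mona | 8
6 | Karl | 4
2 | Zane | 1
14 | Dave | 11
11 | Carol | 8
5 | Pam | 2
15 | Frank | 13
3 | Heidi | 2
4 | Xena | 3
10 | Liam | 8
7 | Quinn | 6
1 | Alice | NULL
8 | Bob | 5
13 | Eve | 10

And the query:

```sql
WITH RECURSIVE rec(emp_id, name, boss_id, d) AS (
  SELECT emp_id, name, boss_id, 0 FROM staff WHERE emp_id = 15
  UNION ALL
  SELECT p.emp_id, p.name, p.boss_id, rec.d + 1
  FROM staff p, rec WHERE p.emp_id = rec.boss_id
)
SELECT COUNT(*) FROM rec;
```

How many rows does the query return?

7

Base: emp_id=15 (Frank), boss_id=13, d 0.
Iteration 1: join on emp_id=13 -> Eve (id 13, boss_id=10, d 1).
Iteration 2: join on emp_id=10 -> Liam (id 10, boss_id=8, d 2).
Iteration 3: join on emp_id=8 -> Bob (id 8, boss_id=5, d 3).
Iteration 4: join on emp_id=5 -> Pam (id 5, boss_id=2, d 4).
Iteration 5: join on emp_id=2 -> Zane (id 2, boss_id=1, d 5).
Iteration 6: join on emp_id=1 -> Alice (id 1, boss_id=NULL, d 6).
Iteration 7: boss_id is NULL; no match; recursion stops.
Total rows emitted: 7.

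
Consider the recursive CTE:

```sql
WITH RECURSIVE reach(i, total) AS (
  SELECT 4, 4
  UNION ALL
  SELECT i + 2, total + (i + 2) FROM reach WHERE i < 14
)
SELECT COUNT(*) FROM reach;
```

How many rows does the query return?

6

Base: i=4, total=4.
Iteration 1: 4 < 14 holds -> i = 4 + 2 = 6, total = 4 + 6 = 10.
Iteration 2: 6 < 14 holds -> i = 6 + 2 = 8, total = 10 + 8 = 18.
Iteration 3: 8 < 14 holds -> i = 8 + 2 = 10, total = 18 + 10 = 28.
Iteration 4: 10 < 14 holds -> i = 10 + 2 = 12, total = 28 + 12 = 40.
Iteration 5: 12 < 14 holds -> i = 12 + 2 = 14, total = 40 + 14 = 54.
Iteration 6: 14 < 14 fails; recursion stops.
Total rows emitted: 6.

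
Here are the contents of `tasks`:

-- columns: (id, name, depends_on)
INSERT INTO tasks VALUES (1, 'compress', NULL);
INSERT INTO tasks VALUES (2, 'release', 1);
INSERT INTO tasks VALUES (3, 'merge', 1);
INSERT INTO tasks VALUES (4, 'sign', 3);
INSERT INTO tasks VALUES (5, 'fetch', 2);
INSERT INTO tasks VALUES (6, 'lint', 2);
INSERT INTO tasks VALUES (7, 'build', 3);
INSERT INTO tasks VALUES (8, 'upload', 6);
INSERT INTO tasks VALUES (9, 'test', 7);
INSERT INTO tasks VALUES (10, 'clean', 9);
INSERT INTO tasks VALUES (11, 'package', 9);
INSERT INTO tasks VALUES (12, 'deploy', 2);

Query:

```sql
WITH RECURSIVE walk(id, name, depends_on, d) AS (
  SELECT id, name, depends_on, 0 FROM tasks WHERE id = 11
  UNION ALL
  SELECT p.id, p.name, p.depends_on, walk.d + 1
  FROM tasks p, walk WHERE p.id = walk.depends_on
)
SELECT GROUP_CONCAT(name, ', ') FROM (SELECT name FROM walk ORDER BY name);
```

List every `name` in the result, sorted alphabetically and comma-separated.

Base: id=11 (package), depends_on=9, d 0.
Iteration 1: join on id=9 -> test (id 9, depends_on=7, d 1).
Iteration 2: join on id=7 -> build (id 7, depends_on=3, d 2).
Iteration 3: join on id=3 -> merge (id 3, depends_on=1, d 3).
Iteration 4: join on id=1 -> compress (id 1, depends_on=NULL, d 4).
Iteration 5: depends_on is NULL; no match; recursion stops.

build, compress, merge, package, test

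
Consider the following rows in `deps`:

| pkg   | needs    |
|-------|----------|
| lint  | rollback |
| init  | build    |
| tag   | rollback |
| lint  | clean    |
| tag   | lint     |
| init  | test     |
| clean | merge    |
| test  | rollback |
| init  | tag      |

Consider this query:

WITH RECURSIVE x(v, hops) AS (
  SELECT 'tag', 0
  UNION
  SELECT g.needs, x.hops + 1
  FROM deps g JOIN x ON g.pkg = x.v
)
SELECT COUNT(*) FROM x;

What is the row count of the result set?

Base: (tag, hops=0).
Iteration 1: edges from {tag} -> (lint, hops=1), (rollback, hops=1).
Iteration 2: edges from {lint,rollback} -> (clean, hops=2), (rollback, hops=2).
Iteration 3: edges from {clean,rollback} -> (merge, hops=3).
Iteration 4: no outgoing edges from {merge}; recursion stops.
Total rows emitted: 6.

6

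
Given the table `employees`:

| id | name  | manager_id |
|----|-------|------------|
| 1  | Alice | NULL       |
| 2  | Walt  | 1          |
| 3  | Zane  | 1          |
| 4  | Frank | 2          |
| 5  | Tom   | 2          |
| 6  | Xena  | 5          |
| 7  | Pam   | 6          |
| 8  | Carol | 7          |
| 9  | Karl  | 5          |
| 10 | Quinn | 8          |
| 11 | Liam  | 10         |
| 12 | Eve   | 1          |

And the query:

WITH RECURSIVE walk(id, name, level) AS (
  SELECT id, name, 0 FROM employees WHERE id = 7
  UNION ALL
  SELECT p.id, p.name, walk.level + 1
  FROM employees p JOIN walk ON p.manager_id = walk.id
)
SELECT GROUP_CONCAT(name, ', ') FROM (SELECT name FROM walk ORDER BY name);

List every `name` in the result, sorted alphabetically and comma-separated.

Base: id=7 (Pam) at level 0.
Iteration 1: rows with manager_id in {7} -> Carol (id 8, level 1).
Iteration 2: rows with manager_id in {8} -> Quinn (id 10, level 2).
Iteration 3: rows with manager_id in {10} -> Liam (id 11, level 3).
Iteration 4: no rows with manager_id in {11}; recursion stops.

Carol, Liam, Pam, Quinn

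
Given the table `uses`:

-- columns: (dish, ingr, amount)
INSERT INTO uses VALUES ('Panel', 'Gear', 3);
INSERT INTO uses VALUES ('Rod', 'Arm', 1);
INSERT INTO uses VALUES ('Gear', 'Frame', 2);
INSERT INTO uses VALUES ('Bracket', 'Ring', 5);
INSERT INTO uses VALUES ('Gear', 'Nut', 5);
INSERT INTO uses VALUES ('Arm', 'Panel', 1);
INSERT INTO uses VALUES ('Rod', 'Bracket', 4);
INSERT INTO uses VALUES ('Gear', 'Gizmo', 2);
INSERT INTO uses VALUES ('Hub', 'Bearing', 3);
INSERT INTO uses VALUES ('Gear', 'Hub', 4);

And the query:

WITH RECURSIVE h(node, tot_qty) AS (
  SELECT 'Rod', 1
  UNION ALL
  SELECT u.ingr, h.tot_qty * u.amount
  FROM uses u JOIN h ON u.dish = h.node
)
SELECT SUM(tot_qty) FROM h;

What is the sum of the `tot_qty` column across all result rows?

Base: (Rod, tot_qty=1).
Iteration 1: components of {Rod} -> Arm = 1*1 = 1, Bracket = 1*4 = 4.
Iteration 2: components of {Arm,Bracket} -> Panel = 1*1 = 1, Ring = 4*5 = 20.
Iteration 3: components of {Panel,Ring} -> Gear = 1*3 = 3.
Iteration 4: components of {Gear} -> Frame = 3*2 = 6, Gizmo = 3*2 = 6, Hub = 3*4 = 12, Nut = 3*5 = 15.
Iteration 5: components of {Frame,Gizmo,Hub,Nut} -> Bearing = 12*3 = 36.
Iteration 6: no further components; recursion stops.
SUM(tot_qty) = 1 + 1 + 4 + 1 + 20 + 3 + 12 + 6 + 15 + 6 + 36 = 105.

105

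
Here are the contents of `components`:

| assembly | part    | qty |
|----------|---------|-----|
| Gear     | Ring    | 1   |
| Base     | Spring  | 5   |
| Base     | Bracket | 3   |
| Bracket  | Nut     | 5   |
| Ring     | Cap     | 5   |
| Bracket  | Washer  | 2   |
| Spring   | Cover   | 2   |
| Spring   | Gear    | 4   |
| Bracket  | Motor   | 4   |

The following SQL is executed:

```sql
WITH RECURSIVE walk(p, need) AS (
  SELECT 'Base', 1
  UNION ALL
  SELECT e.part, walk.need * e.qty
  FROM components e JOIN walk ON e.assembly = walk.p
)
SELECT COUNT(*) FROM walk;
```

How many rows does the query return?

Base: (Base, need=1).
Iteration 1: components of {Base} -> Bracket = 1*3 = 3, Spring = 1*5 = 5.
Iteration 2: components of {Bracket,Spring} -> Cover = 5*2 = 10, Gear = 5*4 = 20, Motor = 3*4 = 12, Nut = 3*5 = 15, Washer = 3*2 = 6.
Iteration 3: components of {Cover,Gear,Motor,Nut,Washer} -> Ring = 20*1 = 20.
Iteration 4: components of {Ring} -> Cap = 20*5 = 100.
Iteration 5: no further components; recursion stops.
Total rows emitted: 10.

10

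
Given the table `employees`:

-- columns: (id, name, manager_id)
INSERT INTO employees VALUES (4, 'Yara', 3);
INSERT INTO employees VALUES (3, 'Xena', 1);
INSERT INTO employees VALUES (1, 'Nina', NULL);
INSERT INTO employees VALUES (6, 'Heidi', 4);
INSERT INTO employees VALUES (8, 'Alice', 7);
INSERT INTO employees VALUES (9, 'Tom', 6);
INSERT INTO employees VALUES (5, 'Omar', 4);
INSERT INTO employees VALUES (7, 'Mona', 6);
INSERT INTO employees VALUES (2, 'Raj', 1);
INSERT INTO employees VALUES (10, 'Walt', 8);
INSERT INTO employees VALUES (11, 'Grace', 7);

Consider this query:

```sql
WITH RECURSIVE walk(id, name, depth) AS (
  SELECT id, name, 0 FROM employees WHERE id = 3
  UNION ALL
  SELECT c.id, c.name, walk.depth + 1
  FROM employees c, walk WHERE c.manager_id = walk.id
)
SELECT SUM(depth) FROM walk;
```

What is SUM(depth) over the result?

24

Base: id=3 (Xena) at depth 0.
Iteration 1: rows with manager_id in {3} -> Yara (id 4, depth 1).
Iteration 2: rows with manager_id in {4} -> Omar (id 5, depth 2), Heidi (id 6, depth 2).
Iteration 3: rows with manager_id in {5,6} -> Mona (id 7, depth 3), Tom (id 9, depth 3).
Iteration 4: rows with manager_id in {7,9} -> Alice (id 8, depth 4), Grace (id 11, depth 4).
Iteration 5: rows with manager_id in {8,11} -> Walt (id 10, depth 5).
Iteration 6: no rows with manager_id in {10}; recursion stops.
SUM(depth) = 0 + 1 + 2 + 2 + 3 + 3 + 4 + 4 + 5 = 24.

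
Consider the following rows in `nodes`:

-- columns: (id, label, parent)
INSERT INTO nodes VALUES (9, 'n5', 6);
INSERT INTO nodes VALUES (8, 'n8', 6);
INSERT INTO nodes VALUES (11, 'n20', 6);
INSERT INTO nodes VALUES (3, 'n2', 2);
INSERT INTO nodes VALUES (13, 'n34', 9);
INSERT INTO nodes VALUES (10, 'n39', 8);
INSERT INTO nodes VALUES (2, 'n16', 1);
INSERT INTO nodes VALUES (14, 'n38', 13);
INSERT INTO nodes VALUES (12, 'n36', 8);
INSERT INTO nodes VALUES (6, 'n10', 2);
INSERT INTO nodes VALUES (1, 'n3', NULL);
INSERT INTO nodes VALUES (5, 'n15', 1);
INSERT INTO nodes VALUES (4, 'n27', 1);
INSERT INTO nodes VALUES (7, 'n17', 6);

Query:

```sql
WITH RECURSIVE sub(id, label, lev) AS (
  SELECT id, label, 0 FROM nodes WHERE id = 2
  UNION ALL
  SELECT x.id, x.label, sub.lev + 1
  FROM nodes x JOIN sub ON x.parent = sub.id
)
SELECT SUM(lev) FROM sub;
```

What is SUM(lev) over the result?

Base: id=2 (n16) at lev 0.
Iteration 1: rows with parent in {2} -> n2 (id 3, lev 1), n10 (id 6, lev 1).
Iteration 2: rows with parent in {3,6} -> n17 (id 7, lev 2), n8 (id 8, lev 2), n5 (id 9, lev 2), n20 (id 11, lev 2).
Iteration 3: rows with parent in {7,8,9,11} -> n39 (id 10, lev 3), n36 (id 12, lev 3), n34 (id 13, lev 3).
Iteration 4: rows with parent in {10,12,13} -> n38 (id 14, lev 4).
Iteration 5: no rows with parent in {14}; recursion stops.
SUM(lev) = 0 + 1 + 1 + 2 + 2 + 2 + 2 + 3 + 3 + 3 + 4 = 23.

23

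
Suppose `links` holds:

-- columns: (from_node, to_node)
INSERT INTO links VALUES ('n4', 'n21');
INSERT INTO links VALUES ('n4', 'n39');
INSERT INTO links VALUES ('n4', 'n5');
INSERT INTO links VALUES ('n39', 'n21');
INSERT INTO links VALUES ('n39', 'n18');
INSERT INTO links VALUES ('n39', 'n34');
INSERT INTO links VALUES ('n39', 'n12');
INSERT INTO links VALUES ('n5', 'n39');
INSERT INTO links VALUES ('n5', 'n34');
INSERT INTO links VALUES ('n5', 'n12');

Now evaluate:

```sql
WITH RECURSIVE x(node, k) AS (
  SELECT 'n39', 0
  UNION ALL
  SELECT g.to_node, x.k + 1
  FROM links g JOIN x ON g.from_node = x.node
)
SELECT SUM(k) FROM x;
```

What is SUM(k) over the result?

Base: (n39, k=0).
Iteration 1: edges from {n39} -> (n12, k=1), (n18, k=1), (n21, k=1), (n34, k=1).
Iteration 2: no outgoing edges from {n12,n18,n21,n34}; recursion stops.
SUM(k) = 0 + 1 + 1 + 1 + 1 = 4.

4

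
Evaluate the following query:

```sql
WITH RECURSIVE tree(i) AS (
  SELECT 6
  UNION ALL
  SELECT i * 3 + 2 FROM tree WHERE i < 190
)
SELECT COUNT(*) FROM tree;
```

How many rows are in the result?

Base: i=6.
Iteration 1: 6 < 190 holds -> i = 6 * 3 + 2 = 20.
Iteration 2: 20 < 190 holds -> i = 20 * 3 + 2 = 62.
Iteration 3: 62 < 190 holds -> i = 62 * 3 + 2 = 188.
Iteration 4: 188 < 190 holds -> i = 188 * 3 + 2 = 566.
Iteration 5: 566 < 190 fails; recursion stops.
Total rows emitted: 5.

5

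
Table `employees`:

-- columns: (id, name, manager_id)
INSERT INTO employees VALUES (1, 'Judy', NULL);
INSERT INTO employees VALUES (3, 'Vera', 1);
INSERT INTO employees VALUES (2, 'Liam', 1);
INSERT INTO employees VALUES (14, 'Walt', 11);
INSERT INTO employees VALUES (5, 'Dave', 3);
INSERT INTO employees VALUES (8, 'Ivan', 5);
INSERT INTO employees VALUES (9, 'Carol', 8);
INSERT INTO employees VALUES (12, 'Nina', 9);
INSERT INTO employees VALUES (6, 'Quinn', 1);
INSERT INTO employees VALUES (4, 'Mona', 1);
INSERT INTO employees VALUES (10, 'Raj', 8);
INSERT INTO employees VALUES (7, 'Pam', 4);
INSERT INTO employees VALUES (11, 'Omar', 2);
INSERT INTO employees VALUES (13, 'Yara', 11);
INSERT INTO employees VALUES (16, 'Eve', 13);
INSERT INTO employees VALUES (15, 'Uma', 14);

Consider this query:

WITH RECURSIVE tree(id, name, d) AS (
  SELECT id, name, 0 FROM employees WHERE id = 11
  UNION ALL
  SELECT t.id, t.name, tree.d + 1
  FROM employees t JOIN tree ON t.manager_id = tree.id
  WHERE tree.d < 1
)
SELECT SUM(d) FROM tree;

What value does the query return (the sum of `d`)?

Base: id=11 (Omar) at d 0.
Iteration 1: rows with manager_id in {11} -> Yara (id 13, d 1), Walt (id 14, d 1).
Iteration 2: d < 1 fails for all current rows; recursion stops.
SUM(d) = 0 + 1 + 1 = 2.

2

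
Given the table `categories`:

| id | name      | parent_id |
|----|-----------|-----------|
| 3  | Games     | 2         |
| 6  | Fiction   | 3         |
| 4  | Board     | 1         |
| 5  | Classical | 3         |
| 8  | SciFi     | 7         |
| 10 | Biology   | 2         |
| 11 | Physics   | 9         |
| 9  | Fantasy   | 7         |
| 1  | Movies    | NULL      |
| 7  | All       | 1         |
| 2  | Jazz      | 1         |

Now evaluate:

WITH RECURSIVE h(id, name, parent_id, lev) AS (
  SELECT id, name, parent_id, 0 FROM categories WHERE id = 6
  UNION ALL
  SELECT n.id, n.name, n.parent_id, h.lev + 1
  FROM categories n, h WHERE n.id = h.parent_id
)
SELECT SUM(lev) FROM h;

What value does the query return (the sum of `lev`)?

Base: id=6 (Fiction), parent_id=3, lev 0.
Iteration 1: join on id=3 -> Games (id 3, parent_id=2, lev 1).
Iteration 2: join on id=2 -> Jazz (id 2, parent_id=1, lev 2).
Iteration 3: join on id=1 -> Movies (id 1, parent_id=NULL, lev 3).
Iteration 4: parent_id is NULL; no match; recursion stops.
SUM(lev) = 0 + 1 + 2 + 3 = 6.

6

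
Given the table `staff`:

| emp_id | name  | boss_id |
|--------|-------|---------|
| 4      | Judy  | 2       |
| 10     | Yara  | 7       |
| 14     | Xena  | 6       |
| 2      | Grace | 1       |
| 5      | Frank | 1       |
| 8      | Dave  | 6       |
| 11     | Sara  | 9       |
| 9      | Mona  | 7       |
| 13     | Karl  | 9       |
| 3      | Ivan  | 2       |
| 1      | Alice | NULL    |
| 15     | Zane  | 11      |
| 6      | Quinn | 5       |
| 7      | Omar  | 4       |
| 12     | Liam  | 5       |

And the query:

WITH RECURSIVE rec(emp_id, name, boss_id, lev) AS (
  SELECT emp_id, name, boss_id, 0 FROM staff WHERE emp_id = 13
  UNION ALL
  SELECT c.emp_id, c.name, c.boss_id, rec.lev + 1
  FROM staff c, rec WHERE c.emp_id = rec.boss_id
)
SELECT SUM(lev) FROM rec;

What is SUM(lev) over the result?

Base: emp_id=13 (Karl), boss_id=9, lev 0.
Iteration 1: join on emp_id=9 -> Mona (id 9, boss_id=7, lev 1).
Iteration 2: join on emp_id=7 -> Omar (id 7, boss_id=4, lev 2).
Iteration 3: join on emp_id=4 -> Judy (id 4, boss_id=2, lev 3).
Iteration 4: join on emp_id=2 -> Grace (id 2, boss_id=1, lev 4).
Iteration 5: join on emp_id=1 -> Alice (id 1, boss_id=NULL, lev 5).
Iteration 6: boss_id is NULL; no match; recursion stops.
SUM(lev) = 0 + 1 + 2 + 3 + 4 + 5 = 15.

15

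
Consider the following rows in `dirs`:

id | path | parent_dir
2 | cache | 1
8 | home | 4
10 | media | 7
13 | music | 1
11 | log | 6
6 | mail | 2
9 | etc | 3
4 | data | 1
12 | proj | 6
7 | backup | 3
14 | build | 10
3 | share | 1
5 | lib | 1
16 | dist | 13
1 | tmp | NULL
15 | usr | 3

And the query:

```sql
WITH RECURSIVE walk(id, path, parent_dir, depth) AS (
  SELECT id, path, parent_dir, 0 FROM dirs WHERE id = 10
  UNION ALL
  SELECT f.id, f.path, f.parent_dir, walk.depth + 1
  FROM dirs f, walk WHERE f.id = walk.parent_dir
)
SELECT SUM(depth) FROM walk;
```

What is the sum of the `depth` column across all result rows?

6

Base: id=10 (media), parent_dir=7, depth 0.
Iteration 1: join on id=7 -> backup (id 7, parent_dir=3, depth 1).
Iteration 2: join on id=3 -> share (id 3, parent_dir=1, depth 2).
Iteration 3: join on id=1 -> tmp (id 1, parent_dir=NULL, depth 3).
Iteration 4: parent_dir is NULL; no match; recursion stops.
SUM(depth) = 0 + 1 + 2 + 3 = 6.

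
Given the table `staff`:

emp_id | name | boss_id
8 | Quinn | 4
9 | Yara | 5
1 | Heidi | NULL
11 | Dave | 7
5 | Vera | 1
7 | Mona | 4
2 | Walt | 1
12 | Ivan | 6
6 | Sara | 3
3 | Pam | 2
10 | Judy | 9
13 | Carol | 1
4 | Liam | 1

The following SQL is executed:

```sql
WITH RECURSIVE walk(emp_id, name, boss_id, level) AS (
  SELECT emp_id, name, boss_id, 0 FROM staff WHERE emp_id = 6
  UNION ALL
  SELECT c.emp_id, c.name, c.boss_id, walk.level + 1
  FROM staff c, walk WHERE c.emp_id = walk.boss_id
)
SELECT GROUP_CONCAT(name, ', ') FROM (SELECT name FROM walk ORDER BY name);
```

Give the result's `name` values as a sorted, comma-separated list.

Heidi, Pam, Sara, Walt

Base: emp_id=6 (Sara), boss_id=3, level 0.
Iteration 1: join on emp_id=3 -> Pam (id 3, boss_id=2, level 1).
Iteration 2: join on emp_id=2 -> Walt (id 2, boss_id=1, level 2).
Iteration 3: join on emp_id=1 -> Heidi (id 1, boss_id=NULL, level 3).
Iteration 4: boss_id is NULL; no match; recursion stops.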